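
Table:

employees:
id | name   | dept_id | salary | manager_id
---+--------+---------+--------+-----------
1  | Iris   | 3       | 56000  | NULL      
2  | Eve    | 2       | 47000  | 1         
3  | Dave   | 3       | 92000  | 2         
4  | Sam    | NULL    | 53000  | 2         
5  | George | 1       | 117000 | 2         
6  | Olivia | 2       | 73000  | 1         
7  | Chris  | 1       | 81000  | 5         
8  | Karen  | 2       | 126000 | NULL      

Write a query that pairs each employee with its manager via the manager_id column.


This is a self-join: employees is joined to a second copy of itself, matching each row's manager_id to another row's id. Use LEFT JOIN so rows with manager_id=NULL are kept.
  - employee 1 (Iris): manager_id=NULL -> NULL
  - employee 2 (Eve): manager_id=1 -> Iris
  - employee 3 (Dave): manager_id=2 -> Eve
  - employee 4 (Sam): manager_id=2 -> Eve
  - employee 5 (George): manager_id=2 -> Eve
  - employee 6 (Olivia): manager_id=1 -> Iris
  - employee 7 (Chris): manager_id=5 -> George
  - employee 8 (Karen): manager_id=NULL -> NULL

SQL:
SELECT a.name AS item, b.name AS manager
FROM employees a
LEFT JOIN employees b ON a.manager_id = b.id

Result:
item   | manager
-------+--------
Iris   | NULL   
Eve    | Iris   
Dave   | Eve    
Sam    | Eve    
George | Eve    
Olivia | Iris   
Chris  | George 
Karen  | NULL   


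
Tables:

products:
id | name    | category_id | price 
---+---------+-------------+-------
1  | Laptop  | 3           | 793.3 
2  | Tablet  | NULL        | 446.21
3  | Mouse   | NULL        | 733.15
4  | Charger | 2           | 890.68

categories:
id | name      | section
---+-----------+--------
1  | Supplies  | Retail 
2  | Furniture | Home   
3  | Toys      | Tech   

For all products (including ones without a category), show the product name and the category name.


LEFT JOIN keeps every row from products (the left table); where category_id has no match in categories, the category columns become NULL. Walk through each product:
  - product 1 (Laptop): category_id=3 -> matches Toys
  - product 2 (Tablet): category_id=NULL, no match -> kept with NULL
  - product 3 (Mouse): category_id=NULL, no match -> kept with NULL
  - product 4 (Charger): category_id=2 -> matches Furniture
All 4 rows appear; 2 have NULL category.

SQL:
SELECT a.name, b.name AS category
FROM products a
LEFT JOIN categories b ON a.category_id = b.id

Result:
name    | category 
--------+----------
Laptop  | Toys     
Tablet  | NULL     
Mouse   | NULL     
Charger | Furniture


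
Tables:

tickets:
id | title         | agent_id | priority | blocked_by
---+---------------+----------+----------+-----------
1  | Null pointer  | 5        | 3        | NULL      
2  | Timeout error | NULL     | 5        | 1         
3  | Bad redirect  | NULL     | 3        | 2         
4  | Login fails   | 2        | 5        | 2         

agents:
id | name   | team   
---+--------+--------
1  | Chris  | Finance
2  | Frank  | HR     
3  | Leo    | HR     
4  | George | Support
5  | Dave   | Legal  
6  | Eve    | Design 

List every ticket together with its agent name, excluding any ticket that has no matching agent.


INNER JOIN keeps only tickets rows whose agent_id matches an id in agents. Walk through each ticket:
  - ticket 1 (Null pointer): agent_id=5 -> matches Dave
  - ticket 2 (Timeout error): agent_id=NULL, no match -> dropped
  - ticket 3 (Bad redirect): agent_id=NULL, no match -> dropped
  - ticket 4 (Login fails): agent_id=2 -> matches Frank
So 2 of 4 rows are dropped.

SQL:
SELECT a.title, b.name AS agent
FROM tickets a
INNER JOIN agents b ON a.agent_id = b.id

Result:
title        | agent
-------------+------
Null pointer | Dave 
Login fails  | Frank


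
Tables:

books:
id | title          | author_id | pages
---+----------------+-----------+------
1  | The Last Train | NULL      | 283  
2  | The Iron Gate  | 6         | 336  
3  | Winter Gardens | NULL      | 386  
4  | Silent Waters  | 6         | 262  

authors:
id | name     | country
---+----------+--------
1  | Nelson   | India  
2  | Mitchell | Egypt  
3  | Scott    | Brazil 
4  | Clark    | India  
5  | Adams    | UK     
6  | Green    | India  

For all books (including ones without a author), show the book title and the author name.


LEFT JOIN keeps every row from books (the left table); where author_id has no match in authors, the author columns become NULL. Walk through each book:
  - book 1 (The Last Train): author_id=NULL, no match -> kept with NULL
  - book 2 (The Iron Gate): author_id=6 -> matches Green
  - book 3 (Winter Gardens): author_id=NULL, no match -> kept with NULL
  - book 4 (Silent Waters): author_id=6 -> matches Green
All 4 rows appear; 2 have NULL author.

SQL:
SELECT a.title, b.name AS author
FROM books a
LEFT JOIN authors b ON a.author_id = b.id

Result:
title          | author
---------------+-------
The Last Train | NULL  
The Iron Gate  | Green 
Winter Gardens | NULL  
Silent Waters  | Green 


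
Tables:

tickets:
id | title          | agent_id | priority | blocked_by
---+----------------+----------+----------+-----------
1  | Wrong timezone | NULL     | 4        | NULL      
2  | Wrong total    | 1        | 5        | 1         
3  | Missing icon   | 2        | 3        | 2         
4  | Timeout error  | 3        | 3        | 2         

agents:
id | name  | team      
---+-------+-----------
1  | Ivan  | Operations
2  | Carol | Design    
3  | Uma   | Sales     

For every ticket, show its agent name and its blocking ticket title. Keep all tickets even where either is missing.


Two LEFT JOINs from the same base table tickets: one to agents via agent_id, one to tickets itself via blocked_by. Both are LEFT so every ticket is preserved.
Match against agents:
  - ticket 1 (Wrong timezone): agent_id=NULL, no match -> kept with NULL
  - ticket 2 (Wrong total): agent_id=1 -> matches Ivan
  - ticket 3 (Missing icon): agent_id=2 -> matches Carol
  - ticket 4 (Timeout error): agent_id=3 -> matches Uma
Match against tickets (self):
  - ticket 1 (Wrong timezone): blocked_by=NULL -> NULL
  - ticket 2 (Wrong total): blocked_by=1 -> Wrong timezone
  - ticket 3 (Missing icon): blocked_by=2 -> Wrong total
  - ticket 4 (Timeout error): blocked_by=2 -> Wrong total

SQL:
SELECT a.title, b.name AS agent, c.title AS blocked_by
FROM tickets a
LEFT JOIN agents b ON a.agent_id = b.id
LEFT JOIN tickets c ON a.blocked_by = c.id

Result:
title          | agent | blocked_by    
---------------+-------+---------------
Wrong timezone | NULL  | NULL          
Wrong total    | Ivan  | Wrong timezone
Missing icon   | Carol | Wrong total   
Timeout error  | Uma   | Wrong total   


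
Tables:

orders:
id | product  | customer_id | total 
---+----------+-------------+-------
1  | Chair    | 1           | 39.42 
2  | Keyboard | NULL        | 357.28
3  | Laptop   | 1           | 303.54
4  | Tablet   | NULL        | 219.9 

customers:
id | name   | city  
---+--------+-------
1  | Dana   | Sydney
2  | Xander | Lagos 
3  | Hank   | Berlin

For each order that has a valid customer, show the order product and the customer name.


INNER JOIN keeps only orders rows whose customer_id matches an id in customers. Walk through each order:
  - order 1 (Chair): customer_id=1 -> matches Dana
  - order 2 (Keyboard): customer_id=NULL, no match -> dropped
  - order 3 (Laptop): customer_id=1 -> matches Dana
  - order 4 (Tablet): customer_id=NULL, no match -> dropped
So 2 of 4 rows are dropped.

SQL:
SELECT a.product, b.name AS customer
FROM orders a
INNER JOIN customers b ON a.customer_id = b.id

Result:
product | customer
--------+---------
Chair   | Dana    
Laptop  | Dana    


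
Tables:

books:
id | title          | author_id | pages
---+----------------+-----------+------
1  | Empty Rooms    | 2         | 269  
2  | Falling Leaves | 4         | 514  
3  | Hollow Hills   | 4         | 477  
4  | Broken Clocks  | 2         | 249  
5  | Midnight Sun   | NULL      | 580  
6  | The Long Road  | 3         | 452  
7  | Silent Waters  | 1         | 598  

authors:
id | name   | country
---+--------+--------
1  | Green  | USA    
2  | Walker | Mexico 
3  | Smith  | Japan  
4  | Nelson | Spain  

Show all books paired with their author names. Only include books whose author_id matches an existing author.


INNER JOIN keeps only books rows whose author_id matches an id in authors. Walk through each book:
  - book 1 (Empty Rooms): author_id=2 -> matches Walker
  - book 2 (Falling Leaves): author_id=4 -> matches Nelson
  - book 3 (Hollow Hills): author_id=4 -> matches Nelson
  - book 4 (Broken Clocks): author_id=2 -> matches Walker
  - book 5 (Midnight Sun): author_id=NULL, no match -> dropped
  - book 6 (The Long Road): author_id=3 -> matches Smith
  - book 7 (Silent Waters): author_id=1 -> matches Green
So 1 of 7 rows is dropped.

SQL:
SELECT a.title, b.name AS author
FROM books a
INNER JOIN authors b ON a.author_id = b.id

Result:
title          | author
---------------+-------
Empty Rooms    | Walker
Falling Leaves | Nelson
Hollow Hills   | Nelson
Broken Clocks  | Walker
The Long Road  | Smith 
Silent Waters  | Green 


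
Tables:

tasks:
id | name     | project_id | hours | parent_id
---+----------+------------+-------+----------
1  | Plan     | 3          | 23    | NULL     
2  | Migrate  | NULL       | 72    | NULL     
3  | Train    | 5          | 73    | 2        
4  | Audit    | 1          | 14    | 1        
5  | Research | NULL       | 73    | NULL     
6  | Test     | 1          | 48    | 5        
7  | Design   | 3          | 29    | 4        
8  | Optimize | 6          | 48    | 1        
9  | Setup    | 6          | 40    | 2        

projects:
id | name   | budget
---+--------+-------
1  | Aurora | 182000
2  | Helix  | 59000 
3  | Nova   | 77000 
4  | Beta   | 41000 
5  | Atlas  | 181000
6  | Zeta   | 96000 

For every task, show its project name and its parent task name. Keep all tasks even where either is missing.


Two LEFT JOINs from the same base table tasks: one to projects via project_id, one to tasks itself via parent_id. Both are LEFT so every task is preserved.
Match against projects:
  - task 1 (Plan): project_id=3 -> matches Nova
  - task 2 (Migrate): project_id=NULL, no match -> kept with NULL
  - task 3 (Train): project_id=5 -> matches Atlas
  - task 4 (Audit): project_id=1 -> matches Aurora
  - task 5 (Research): project_id=NULL, no match -> kept with NULL
  - task 6 (Test): project_id=1 -> matches Aurora
  - task 7 (Design): project_id=3 -> matches Nova
  - task 8 (Optimize): project_id=6 -> matches Zeta
  - task 9 (Setup): project_id=6 -> matches Zeta
Match against tasks (self):
  - task 1 (Plan): parent_id=NULL -> NULL
  - task 2 (Migrate): parent_id=NULL -> NULL
  - task 3 (Train): parent_id=2 -> Migrate
  - task 4 (Audit): parent_id=1 -> Plan
  - task 5 (Research): parent_id=NULL -> NULL
  - task 6 (Test): parent_id=5 -> Research
  - task 7 (Design): parent_id=4 -> Audit
  - task 8 (Optimize): parent_id=1 -> Plan
  - task 9 (Setup): parent_id=2 -> Migrate

SQL:
SELECT a.name, b.name AS project, c.name AS parent
FROM tasks a
LEFT JOIN projects b ON a.project_id = b.id
LEFT JOIN tasks c ON a.parent_id = c.id

Result:
name     | project | parent  
---------+---------+---------
Plan     | Nova    | NULL    
Migrate  | NULL    | NULL    
Train    | Atlas   | Migrate 
Audit    | Aurora  | Plan    
Research | NULL    | NULL    
Test     | Aurora  | Research
Design   | Nova    | Audit   
Optimize | Zeta    | Plan    
Setup    | Zeta    | Migrate 


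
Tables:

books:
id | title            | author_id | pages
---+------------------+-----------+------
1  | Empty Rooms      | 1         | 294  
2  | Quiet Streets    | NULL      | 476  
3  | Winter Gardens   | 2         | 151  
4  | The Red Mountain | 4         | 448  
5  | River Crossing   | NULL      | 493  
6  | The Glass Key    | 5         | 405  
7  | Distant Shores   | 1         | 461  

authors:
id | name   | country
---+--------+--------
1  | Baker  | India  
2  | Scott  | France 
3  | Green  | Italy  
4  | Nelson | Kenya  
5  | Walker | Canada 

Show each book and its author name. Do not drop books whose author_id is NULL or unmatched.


LEFT JOIN keeps every row from books (the left table); where author_id has no match in authors, the author columns become NULL. Walk through each book:
  - book 1 (Empty Rooms): author_id=1 -> matches Baker
  - book 2 (Quiet Streets): author_id=NULL, no match -> kept with NULL
  - book 3 (Winter Gardens): author_id=2 -> matches Scott
  - book 4 (The Red Mountain): author_id=4 -> matches Nelson
  - book 5 (River Crossing): author_id=NULL, no match -> kept with NULL
  - book 6 (The Glass Key): author_id=5 -> matches Walker
  - book 7 (Distant Shores): author_id=1 -> matches Baker
All 7 rows appear; 2 have NULL author.

SQL:
SELECT a.title, b.name AS author
FROM books a
LEFT JOIN authors b ON a.author_id = b.id

Result:
title            | author
-----------------+-------
Empty Rooms      | Baker 
Quiet Streets    | NULL  
Winter Gardens   | Scott 
The Red Mountain | Nelson
River Crossing   | NULL  
The Glass Key    | Walker
Distant Shores   | Baker 


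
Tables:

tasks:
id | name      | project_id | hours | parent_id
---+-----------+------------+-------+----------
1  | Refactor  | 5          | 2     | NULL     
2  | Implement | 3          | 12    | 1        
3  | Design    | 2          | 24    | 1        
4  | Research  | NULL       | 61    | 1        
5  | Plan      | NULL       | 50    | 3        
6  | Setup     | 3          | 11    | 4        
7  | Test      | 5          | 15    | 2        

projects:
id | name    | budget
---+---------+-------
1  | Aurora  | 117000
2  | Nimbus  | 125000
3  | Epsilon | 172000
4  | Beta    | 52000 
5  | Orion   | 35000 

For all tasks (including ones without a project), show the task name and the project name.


LEFT JOIN keeps every row from tasks (the left table); where project_id has no match in projects, the project columns become NULL. Walk through each task:
  - task 1 (Refactor): project_id=5 -> matches Orion
  - task 2 (Implement): project_id=3 -> matches Epsilon
  - task 3 (Design): project_id=2 -> matches Nimbus
  - task 4 (Research): project_id=NULL, no match -> kept with NULL
  - task 5 (Plan): project_id=NULL, no match -> kept with NULL
  - task 6 (Setup): project_id=3 -> matches Epsilon
  - task 7 (Test): project_id=5 -> matches Orion
All 7 rows appear; 2 have NULL project.

SQL:
SELECT a.name, b.name AS project
FROM tasks a
LEFT JOIN projects b ON a.project_id = b.id

Result:
name      | project
----------+--------
Refactor  | Orion  
Implement | Epsilon
Design    | Nimbus 
Research  | NULL   
Plan      | NULL   
Setup     | Epsilon
Test      | Orion  


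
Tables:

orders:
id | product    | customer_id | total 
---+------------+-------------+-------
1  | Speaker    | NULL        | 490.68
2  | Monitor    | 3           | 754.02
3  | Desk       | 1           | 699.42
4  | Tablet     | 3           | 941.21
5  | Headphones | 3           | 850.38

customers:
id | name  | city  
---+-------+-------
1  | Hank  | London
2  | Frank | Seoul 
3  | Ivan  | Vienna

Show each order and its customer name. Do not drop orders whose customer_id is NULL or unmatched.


LEFT JOIN keeps every row from orders (the left table); where customer_id has no match in customers, the customer columns become NULL. Walk through each order:
  - order 1 (Speaker): customer_id=NULL, no match -> kept with NULL
  - order 2 (Monitor): customer_id=3 -> matches Ivan
  - order 3 (Desk): customer_id=1 -> matches Hank
  - order 4 (Tablet): customer_id=3 -> matches Ivan
  - order 5 (Headphones): customer_id=3 -> matches Ivan
All 5 rows appear; 1 has NULL customer.

SQL:
SELECT a.product, b.name AS customer
FROM orders a
LEFT JOIN customers b ON a.customer_id = b.id

Result:
product    | customer
-----------+---------
Speaker    | NULL    
Monitor    | Ivan    
Desk       | Hank    
Tablet     | Ivan    
Headphones | Ivan    


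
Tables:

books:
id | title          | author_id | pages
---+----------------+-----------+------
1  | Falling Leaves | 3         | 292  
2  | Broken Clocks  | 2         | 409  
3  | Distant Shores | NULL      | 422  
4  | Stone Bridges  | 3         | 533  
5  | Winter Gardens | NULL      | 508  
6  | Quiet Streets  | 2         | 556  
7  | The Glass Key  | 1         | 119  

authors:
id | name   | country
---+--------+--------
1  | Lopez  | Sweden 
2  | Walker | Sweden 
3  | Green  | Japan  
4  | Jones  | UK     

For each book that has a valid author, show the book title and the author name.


INNER JOIN keeps only books rows whose author_id matches an id in authors. Walk through each book:
  - book 1 (Falling Leaves): author_id=3 -> matches Green
  - book 2 (Broken Clocks): author_id=2 -> matches Walker
  - book 3 (Distant Shores): author_id=NULL, no match -> dropped
  - book 4 (Stone Bridges): author_id=3 -> matches Green
  - book 5 (Winter Gardens): author_id=NULL, no match -> dropped
  - book 6 (Quiet Streets): author_id=2 -> matches Walker
  - book 7 (The Glass Key): author_id=1 -> matches Lopez
So 2 of 7 rows are dropped.

SQL:
SELECT a.title, b.name AS author
FROM books a
INNER JOIN authors b ON a.author_id = b.id

Result:
title          | author
---------------+-------
Falling Leaves | Green 
Broken Clocks  | Walker
Stone Bridges  | Green 
Quiet Streets  | Walker
The Glass Key  | Lopez 


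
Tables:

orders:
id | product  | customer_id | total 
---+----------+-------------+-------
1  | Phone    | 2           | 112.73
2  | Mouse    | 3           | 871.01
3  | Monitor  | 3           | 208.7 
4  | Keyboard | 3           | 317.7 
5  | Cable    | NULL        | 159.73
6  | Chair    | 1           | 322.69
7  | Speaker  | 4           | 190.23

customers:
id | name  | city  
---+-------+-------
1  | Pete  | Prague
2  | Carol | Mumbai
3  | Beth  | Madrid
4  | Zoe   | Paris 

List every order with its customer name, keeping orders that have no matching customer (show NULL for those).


LEFT JOIN keeps every row from orders (the left table); where customer_id has no match in customers, the customer columns become NULL. Walk through each order:
  - order 1 (Phone): customer_id=2 -> matches Carol
  - order 2 (Mouse): customer_id=3 -> matches Beth
  - order 3 (Monitor): customer_id=3 -> matches Beth
  - order 4 (Keyboard): customer_id=3 -> matches Beth
  - order 5 (Cable): customer_id=NULL, no match -> kept with NULL
  - order 6 (Chair): customer_id=1 -> matches Pete
  - order 7 (Speaker): customer_id=4 -> matches Zoe
All 7 rows appear; 1 has NULL customer.

SQL:
SELECT a.product, b.name AS customer
FROM orders a
LEFT JOIN customers b ON a.customer_id = b.id

Result:
product  | customer
---------+---------
Phone    | Carol   
Mouse    | Beth    
Monitor  | Beth    
Keyboard | Beth    
Cable    | NULL    
Chair    | Pete    
Speaker  | Zoe     


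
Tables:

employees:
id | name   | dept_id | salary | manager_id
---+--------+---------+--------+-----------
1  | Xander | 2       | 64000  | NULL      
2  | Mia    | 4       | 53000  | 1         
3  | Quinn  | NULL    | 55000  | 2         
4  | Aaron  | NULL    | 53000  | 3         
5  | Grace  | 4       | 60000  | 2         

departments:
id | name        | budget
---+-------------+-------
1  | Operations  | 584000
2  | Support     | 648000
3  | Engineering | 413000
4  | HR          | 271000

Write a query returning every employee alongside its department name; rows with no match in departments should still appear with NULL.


LEFT JOIN keeps every row from employees (the left table); where dept_id has no match in departments, the department columns become NULL. Walk through each employee:
  - employee 1 (Xander): dept_id=2 -> matches Support
  - employee 2 (Mia): dept_id=4 -> matches HR
  - employee 3 (Quinn): dept_id=NULL, no match -> kept with NULL
  - employee 4 (Aaron): dept_id=NULL, no match -> kept with NULL
  - employee 5 (Grace): dept_id=4 -> matches HR
All 5 rows appear; 2 have NULL department.

SQL:
SELECT a.name, b.name AS department
FROM employees a
LEFT JOIN departments b ON a.dept_id = b.id

Result:
name   | department
-------+-----------
Xander | Support   
Mia    | HR        
Quinn  | NULL      
Aaron  | NULL      
Grace  | HR        


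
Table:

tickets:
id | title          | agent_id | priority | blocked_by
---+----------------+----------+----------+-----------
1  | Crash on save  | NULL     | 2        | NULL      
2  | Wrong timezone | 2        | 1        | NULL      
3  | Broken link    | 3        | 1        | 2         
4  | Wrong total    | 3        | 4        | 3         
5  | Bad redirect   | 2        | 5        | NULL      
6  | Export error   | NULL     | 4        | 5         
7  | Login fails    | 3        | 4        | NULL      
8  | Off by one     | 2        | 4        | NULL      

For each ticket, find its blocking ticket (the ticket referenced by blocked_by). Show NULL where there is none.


This is a self-join: tickets is joined to a second copy of itself, matching each row's blocked_by to another row's id. Use LEFT JOIN so rows with blocked_by=NULL are kept.
  - ticket 1 (Crash on save): blocked_by=NULL -> NULL
  - ticket 2 (Wrong timezone): blocked_by=NULL -> NULL
  - ticket 3 (Broken link): blocked_by=2 -> Wrong timezone
  - ticket 4 (Wrong total): blocked_by=3 -> Broken link
  - ticket 5 (Bad redirect): blocked_by=NULL -> NULL
  - ticket 6 (Export error): blocked_by=5 -> Bad redirect
  - ticket 7 (Login fails): blocked_by=NULL -> NULL
  - ticket 8 (Off by one): blocked_by=NULL -> NULL

SQL:
SELECT a.title AS item, b.title AS blocked_by
FROM tickets a
LEFT JOIN tickets b ON a.blocked_by = b.id

Result:
item           | blocked_by    
---------------+---------------
Crash on save  | NULL          
Wrong timezone | NULL          
Broken link    | Wrong timezone
Wrong total    | Broken link   
Bad redirect   | NULL          
Export error   | Bad redirect  
Login fails    | NULL          
Off by one     | NULL          


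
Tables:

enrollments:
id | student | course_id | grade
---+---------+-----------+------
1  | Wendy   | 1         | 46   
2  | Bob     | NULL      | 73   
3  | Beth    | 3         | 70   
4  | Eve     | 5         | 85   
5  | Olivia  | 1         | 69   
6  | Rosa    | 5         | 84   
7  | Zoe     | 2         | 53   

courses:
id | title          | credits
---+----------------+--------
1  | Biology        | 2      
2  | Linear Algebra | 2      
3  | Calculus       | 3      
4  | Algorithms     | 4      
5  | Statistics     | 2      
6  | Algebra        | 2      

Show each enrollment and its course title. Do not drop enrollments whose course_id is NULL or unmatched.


LEFT JOIN keeps every row from enrollments (the left table); where course_id has no match in courses, the course columns become NULL. Walk through each enrollment:
  - enrollment 1 (Wendy): course_id=1 -> matches Biology
  - enrollment 2 (Bob): course_id=NULL, no match -> kept with NULL
  - enrollment 3 (Beth): course_id=3 -> matches Calculus
  - enrollment 4 (Eve): course_id=5 -> matches Statistics
  - enrollment 5 (Olivia): course_id=1 -> matches Biology
  - enrollment 6 (Rosa): course_id=5 -> matches Statistics
  - enrollment 7 (Zoe): course_id=2 -> matches Linear Algebra
All 7 rows appear; 1 has NULL course.

SQL:
SELECT a.student, b.title AS course
FROM enrollments a
LEFT JOIN courses b ON a.course_id = b.id

Result:
student | course        
--------+---------------
Wendy   | Biology       
Bob     | NULL          
Beth    | Calculus      
Eve     | Statistics    
Olivia  | Biology       
Rosa    | Statistics    
Zoe     | Linear Algebra


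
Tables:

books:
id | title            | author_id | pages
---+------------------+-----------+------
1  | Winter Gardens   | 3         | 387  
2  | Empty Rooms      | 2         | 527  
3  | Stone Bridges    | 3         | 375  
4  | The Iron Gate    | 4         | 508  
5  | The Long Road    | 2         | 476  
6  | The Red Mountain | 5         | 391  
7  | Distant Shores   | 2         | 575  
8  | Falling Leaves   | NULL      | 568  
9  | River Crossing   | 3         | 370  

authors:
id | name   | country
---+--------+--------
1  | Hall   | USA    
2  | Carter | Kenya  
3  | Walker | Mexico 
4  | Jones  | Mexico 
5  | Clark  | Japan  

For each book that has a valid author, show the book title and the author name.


INNER JOIN keeps only books rows whose author_id matches an id in authors. Walk through each book:
  - book 1 (Winter Gardens): author_id=3 -> matches Walker
  - book 2 (Empty Rooms): author_id=2 -> matches Carter
  - book 3 (Stone Bridges): author_id=3 -> matches Walker
  - book 4 (The Iron Gate): author_id=4 -> matches Jones
  - book 5 (The Long Road): author_id=2 -> matches Carter
  - book 6 (The Red Mountain): author_id=5 -> matches Clark
  - book 7 (Distant Shores): author_id=2 -> matches Carter
  - book 8 (Falling Leaves): author_id=NULL, no match -> dropped
  - book 9 (River Crossing): author_id=3 -> matches Walker
So 1 of 9 rows is dropped.

SQL:
SELECT a.title, b.name AS author
FROM books a
INNER JOIN authors b ON a.author_id = b.id

Result:
title            | author
-----------------+-------
Winter Gardens   | Walker
Empty Rooms      | Carter
Stone Bridges    | Walker
The Iron Gate    | Jones 
The Long Road    | Carter
The Red Mountain | Clark 
Distant Shores   | Carter
River Crossing   | Walker


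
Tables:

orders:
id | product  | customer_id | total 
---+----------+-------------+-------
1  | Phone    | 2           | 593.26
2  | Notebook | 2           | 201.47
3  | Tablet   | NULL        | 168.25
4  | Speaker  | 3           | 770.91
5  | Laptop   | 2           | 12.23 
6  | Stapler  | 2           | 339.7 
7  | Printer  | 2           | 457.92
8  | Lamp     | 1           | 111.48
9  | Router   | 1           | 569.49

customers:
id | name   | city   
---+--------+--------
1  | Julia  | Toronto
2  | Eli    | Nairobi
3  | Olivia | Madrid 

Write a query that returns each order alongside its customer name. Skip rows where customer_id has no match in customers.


INNER JOIN keeps only orders rows whose customer_id matches an id in customers. Walk through each order:
  - order 1 (Phone): customer_id=2 -> matches Eli
  - order 2 (Notebook): customer_id=2 -> matches Eli
  - order 3 (Tablet): customer_id=NULL, no match -> dropped
  - order 4 (Speaker): customer_id=3 -> matches Olivia
  - order 5 (Laptop): customer_id=2 -> matches Eli
  - order 6 (Stapler): customer_id=2 -> matches Eli
  - order 7 (Printer): customer_id=2 -> matches Eli
  - order 8 (Lamp): customer_id=1 -> matches Julia
  - order 9 (Router): customer_id=1 -> matches Julia
So 1 of 9 rows is dropped.

SQL:
SELECT a.product, b.name AS customer
FROM orders a
INNER JOIN customers b ON a.customer_id = b.id

Result:
product  | customer
---------+---------
Phone    | Eli     
Notebook | Eli     
Speaker  | Olivia  
Laptop   | Eli     
Stapler  | Eli     
Printer  | Eli     
Lamp     | Julia   
Router   | Julia   


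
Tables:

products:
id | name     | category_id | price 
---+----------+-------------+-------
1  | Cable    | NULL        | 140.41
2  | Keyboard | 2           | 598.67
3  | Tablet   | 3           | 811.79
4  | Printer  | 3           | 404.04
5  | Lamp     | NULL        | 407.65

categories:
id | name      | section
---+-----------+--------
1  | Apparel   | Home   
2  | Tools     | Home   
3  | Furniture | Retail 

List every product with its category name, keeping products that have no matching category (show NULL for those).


LEFT JOIN keeps every row from products (the left table); where category_id has no match in categories, the category columns become NULL. Walk through each product:
  - product 1 (Cable): category_id=NULL, no match -> kept with NULL
  - product 2 (Keyboard): category_id=2 -> matches Tools
  - product 3 (Tablet): category_id=3 -> matches Furniture
  - product 4 (Printer): category_id=3 -> matches Furniture
  - product 5 (Lamp): category_id=NULL, no match -> kept with NULL
All 5 rows appear; 2 have NULL category.

SQL:
SELECT a.name, b.name AS category
FROM products a
LEFT JOIN categories b ON a.category_id = b.id

Result:
name     | category 
---------+----------
Cable    | NULL     
Keyboard | Tools    
Tablet   | Furniture
Printer  | Furniture
Lamp     | NULL     


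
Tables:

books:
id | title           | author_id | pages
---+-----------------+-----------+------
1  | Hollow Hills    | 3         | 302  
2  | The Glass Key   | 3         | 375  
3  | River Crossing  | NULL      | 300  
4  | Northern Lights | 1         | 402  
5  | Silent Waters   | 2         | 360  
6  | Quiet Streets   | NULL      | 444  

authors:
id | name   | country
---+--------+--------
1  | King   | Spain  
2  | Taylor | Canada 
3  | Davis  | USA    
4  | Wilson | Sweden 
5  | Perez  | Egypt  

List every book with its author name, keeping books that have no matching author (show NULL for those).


LEFT JOIN keeps every row from books (the left table); where author_id has no match in authors, the author columns become NULL. Walk through each book:
  - book 1 (Hollow Hills): author_id=3 -> matches Davis
  - book 2 (The Glass Key): author_id=3 -> matches Davis
  - book 3 (River Crossing): author_id=NULL, no match -> kept with NULL
  - book 4 (Northern Lights): author_id=1 -> matches King
  - book 5 (Silent Waters): author_id=2 -> matches Taylor
  - book 6 (Quiet Streets): author_id=NULL, no match -> kept with NULL
All 6 rows appear; 2 have NULL author.

SQL:
SELECT a.title, b.name AS author
FROM books a
LEFT JOIN authors b ON a.author_id = b.id

Result:
title           | author
----------------+-------
Hollow Hills    | Davis 
The Glass Key   | Davis 
River Crossing  | NULL  
Northern Lights | King  
Silent Waters   | Taylor
Quiet Streets   | NULL  


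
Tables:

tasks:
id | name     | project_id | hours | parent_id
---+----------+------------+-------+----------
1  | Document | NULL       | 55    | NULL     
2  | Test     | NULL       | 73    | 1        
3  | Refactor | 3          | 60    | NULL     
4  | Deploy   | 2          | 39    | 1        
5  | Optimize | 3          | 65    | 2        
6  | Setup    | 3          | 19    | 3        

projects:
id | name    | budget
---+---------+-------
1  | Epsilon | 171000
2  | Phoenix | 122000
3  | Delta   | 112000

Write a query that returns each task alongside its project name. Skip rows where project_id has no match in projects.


INNER JOIN keeps only tasks rows whose project_id matches an id in projects. Walk through each task:
  - task 1 (Document): project_id=NULL, no match -> dropped
  - task 2 (Test): project_id=NULL, no match -> dropped
  - task 3 (Refactor): project_id=3 -> matches Delta
  - task 4 (Deploy): project_id=2 -> matches Phoenix
  - task 5 (Optimize): project_id=3 -> matches Delta
  - task 6 (Setup): project_id=3 -> matches Delta
So 2 of 6 rows are dropped.

SQL:
SELECT a.name, b.name AS project
FROM tasks a
INNER JOIN projects b ON a.project_id = b.id

Result:
name     | project
---------+--------
Refactor | Delta  
Deploy   | Phoenix
Optimize | Delta  
Setup    | Delta  


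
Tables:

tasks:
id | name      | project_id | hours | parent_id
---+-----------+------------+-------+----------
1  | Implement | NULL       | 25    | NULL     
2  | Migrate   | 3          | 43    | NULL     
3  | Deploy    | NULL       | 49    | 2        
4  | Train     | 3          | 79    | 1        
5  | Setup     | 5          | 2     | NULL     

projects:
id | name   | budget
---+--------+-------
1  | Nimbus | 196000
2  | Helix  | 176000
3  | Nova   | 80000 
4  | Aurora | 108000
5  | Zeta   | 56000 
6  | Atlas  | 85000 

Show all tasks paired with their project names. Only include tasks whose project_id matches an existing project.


INNER JOIN keeps only tasks rows whose project_id matches an id in projects. Walk through each task:
  - task 1 (Implement): project_id=NULL, no match -> dropped
  - task 2 (Migrate): project_id=3 -> matches Nova
  - task 3 (Deploy): project_id=NULL, no match -> dropped
  - task 4 (Train): project_id=3 -> matches Nova
  - task 5 (Setup): project_id=5 -> matches Zeta
So 2 of 5 rows are dropped.

SQL:
SELECT a.name, b.name AS project
FROM tasks a
INNER JOIN projects b ON a.project_id = b.id

Result:
name    | project
--------+--------
Migrate | Nova   
Train   | Nova   
Setup   | Zeta   


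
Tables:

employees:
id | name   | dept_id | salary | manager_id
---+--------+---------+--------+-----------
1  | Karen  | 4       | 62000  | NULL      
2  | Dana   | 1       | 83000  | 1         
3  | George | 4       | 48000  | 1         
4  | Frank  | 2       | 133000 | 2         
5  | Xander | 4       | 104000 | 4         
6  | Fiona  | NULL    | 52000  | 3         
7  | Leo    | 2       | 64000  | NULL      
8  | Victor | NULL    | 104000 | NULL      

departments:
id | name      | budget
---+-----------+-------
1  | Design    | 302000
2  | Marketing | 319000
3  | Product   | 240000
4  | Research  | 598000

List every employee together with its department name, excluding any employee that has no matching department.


INNER JOIN keeps only employees rows whose dept_id matches an id in departments. Walk through each employee:
  - employee 1 (Karen): dept_id=4 -> matches Research
  - employee 2 (Dana): dept_id=1 -> matches Design
  - employee 3 (George): dept_id=4 -> matches Research
  - employee 4 (Frank): dept_id=2 -> matches Marketing
  - employee 5 (Xander): dept_id=4 -> matches Research
  - employee 6 (Fiona): dept_id=NULL, no match -> dropped
  - employee 7 (Leo): dept_id=2 -> matches Marketing
  - employee 8 (Victor): dept_id=NULL, no match -> dropped
So 2 of 8 rows are dropped.

SQL:
SELECT a.name, b.name AS department
FROM employees a
INNER JOIN departments b ON a.dept_id = b.id

Result:
name   | department
-------+-----------
Karen  | Research  
Dana   | Design    
George | Research  
Frank  | Marketing 
Xander | Research  
Leo    | Marketing 


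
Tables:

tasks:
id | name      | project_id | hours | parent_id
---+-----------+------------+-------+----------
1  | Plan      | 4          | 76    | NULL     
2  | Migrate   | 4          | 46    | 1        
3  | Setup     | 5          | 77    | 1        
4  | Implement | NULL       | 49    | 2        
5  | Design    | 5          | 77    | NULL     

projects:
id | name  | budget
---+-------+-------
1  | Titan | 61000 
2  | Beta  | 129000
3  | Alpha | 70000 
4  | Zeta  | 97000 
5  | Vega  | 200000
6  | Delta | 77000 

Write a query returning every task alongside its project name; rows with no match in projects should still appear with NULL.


LEFT JOIN keeps every row from tasks (the left table); where project_id has no match in projects, the project columns become NULL. Walk through each task:
  - task 1 (Plan): project_id=4 -> matches Zeta
  - task 2 (Migrate): project_id=4 -> matches Zeta
  - task 3 (Setup): project_id=5 -> matches Vega
  - task 4 (Implement): project_id=NULL, no match -> kept with NULL
  - task 5 (Design): project_id=5 -> matches Vega
All 5 rows appear; 1 has NULL project.

SQL:
SELECT a.name, b.name AS project
FROM tasks a
LEFT JOIN projects b ON a.project_id = b.id

Result:
name      | project
----------+--------
Plan      | Zeta   
Migrate   | Zeta   
Setup     | Vega   
Implement | NULL   
Design    | Vega   


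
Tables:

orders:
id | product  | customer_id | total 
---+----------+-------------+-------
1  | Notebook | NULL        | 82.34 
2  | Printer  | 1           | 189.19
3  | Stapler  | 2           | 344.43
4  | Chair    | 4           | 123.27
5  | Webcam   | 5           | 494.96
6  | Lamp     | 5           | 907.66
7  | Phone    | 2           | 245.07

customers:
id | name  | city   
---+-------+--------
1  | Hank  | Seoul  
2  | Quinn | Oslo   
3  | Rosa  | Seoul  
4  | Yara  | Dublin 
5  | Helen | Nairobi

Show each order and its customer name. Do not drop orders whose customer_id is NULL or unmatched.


LEFT JOIN keeps every row from orders (the left table); where customer_id has no match in customers, the customer columns become NULL. Walk through each order:
  - order 1 (Notebook): customer_id=NULL, no match -> kept with NULL
  - order 2 (Printer): customer_id=1 -> matches Hank
  - order 3 (Stapler): customer_id=2 -> matches Quinn
  - order 4 (Chair): customer_id=4 -> matches Yara
  - order 5 (Webcam): customer_id=5 -> matches Helen
  - order 6 (Lamp): customer_id=5 -> matches Helen
  - order 7 (Phone): customer_id=2 -> matches Quinn
All 7 rows appear; 1 has NULL customer.

SQL:
SELECT a.product, b.name AS customer
FROM orders a
LEFT JOIN customers b ON a.customer_id = b.id

Result:
product  | customer
---------+---------
Notebook | NULL    
Printer  | Hank    
Stapler  | Quinn   
Chair    | Yara    
Webcam   | Helen   
Lamp     | Helen   
Phone    | Quinn   


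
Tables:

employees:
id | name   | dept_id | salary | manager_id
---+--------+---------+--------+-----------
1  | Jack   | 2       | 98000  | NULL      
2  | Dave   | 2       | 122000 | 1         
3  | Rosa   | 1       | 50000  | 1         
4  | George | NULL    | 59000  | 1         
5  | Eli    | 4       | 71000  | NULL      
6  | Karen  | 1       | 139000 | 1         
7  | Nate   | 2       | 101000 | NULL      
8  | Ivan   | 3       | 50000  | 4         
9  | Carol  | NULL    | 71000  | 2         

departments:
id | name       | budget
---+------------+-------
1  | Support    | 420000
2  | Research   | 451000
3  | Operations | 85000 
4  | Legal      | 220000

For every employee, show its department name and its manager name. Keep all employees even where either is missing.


Two LEFT JOINs from the same base table employees: one to departments via dept_id, one to employees itself via manager_id. Both are LEFT so every employee is preserved.
Match against departments:
  - employee 1 (Jack): dept_id=2 -> matches Research
  - employee 2 (Dave): dept_id=2 -> matches Research
  - employee 3 (Rosa): dept_id=1 -> matches Support
  - employee 4 (George): dept_id=NULL, no match -> kept with NULL
  - employee 5 (Eli): dept_id=4 -> matches Legal
  - employee 6 (Karen): dept_id=1 -> matches Support
  - employee 7 (Nate): dept_id=2 -> matches Research
  - employee 8 (Ivan): dept_id=3 -> matches Operations
  - employee 9 (Carol): dept_id=NULL, no match -> kept with NULL
Match against employees (self):
  - employee 1 (Jack): manager_id=NULL -> NULL
  - employee 2 (Dave): manager_id=1 -> Jack
  - employee 3 (Rosa): manager_id=1 -> Jack
  - employee 4 (George): manager_id=1 -> Jack
  - employee 5 (Eli): manager_id=NULL -> NULL
  - employee 6 (Karen): manager_id=1 -> Jack
  - employee 7 (Nate): manager_id=NULL -> NULL
  - employee 8 (Ivan): manager_id=4 -> George
  - employee 9 (Carol): manager_id=2 -> Dave

SQL:
SELECT a.name, b.name AS department, c.name AS manager
FROM employees a
LEFT JOIN departments b ON a.dept_id = b.id
LEFT JOIN employees c ON a.manager_id = c.id

Result:
name   | department | manager
-------+------------+--------
Jack   | Research   | NULL   
Dave   | Research   | Jack   
Rosa   | Support    | Jack   
George | NULL       | Jack   
Eli    | Legal      | NULL   
Karen  | Support    | Jack   
Nate   | Research   | NULL   
Ivan   | Operations | George 
Carol  | NULL       | Dave   


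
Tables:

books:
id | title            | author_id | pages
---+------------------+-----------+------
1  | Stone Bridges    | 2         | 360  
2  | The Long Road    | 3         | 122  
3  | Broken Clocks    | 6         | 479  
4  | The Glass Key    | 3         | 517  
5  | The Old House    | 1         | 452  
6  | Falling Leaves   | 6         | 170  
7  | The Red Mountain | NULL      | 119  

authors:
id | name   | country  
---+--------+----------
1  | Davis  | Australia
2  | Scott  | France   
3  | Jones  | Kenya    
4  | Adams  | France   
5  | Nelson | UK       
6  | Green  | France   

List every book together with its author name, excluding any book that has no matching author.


INNER JOIN keeps only books rows whose author_id matches an id in authors. Walk through each book:
  - book 1 (Stone Bridges): author_id=2 -> matches Scott
  - book 2 (The Long Road): author_id=3 -> matches Jones
  - book 3 (Broken Clocks): author_id=6 -> matches Green
  - book 4 (The Glass Key): author_id=3 -> matches Jones
  - book 5 (The Old House): author_id=1 -> matches Davis
  - book 6 (Falling Leaves): author_id=6 -> matches Green
  - book 7 (The Red Mountain): author_id=NULL, no match -> dropped
So 1 of 7 rows is dropped.

SQL:
SELECT a.title, b.name AS author
FROM books a
INNER JOIN authors b ON a.author_id = b.id

Result:
title          | author
---------------+-------
Stone Bridges  | Scott 
The Long Road  | Jones 
Broken Clocks  | Green 
The Glass Key  | Jones 
The Old House  | Davis 
Falling Leaves | Green 
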